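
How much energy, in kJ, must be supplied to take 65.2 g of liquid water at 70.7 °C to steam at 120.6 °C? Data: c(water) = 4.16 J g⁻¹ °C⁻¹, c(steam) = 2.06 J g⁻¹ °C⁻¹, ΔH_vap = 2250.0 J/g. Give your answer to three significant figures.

q1 (heat water 70.7→100.0 °C): 65.2 × 4.16 × 29.3 = 7947 J
q2 (vaporize at 100 °C): 65.2 × 2250.0 = 146700 J
q3 (heat steam 100.0→120.6 °C): 65.2 × 2.06 × 20.6 = 2767 J
Total: 7947 + 146700 + 2767 = 157414 J = 157 kJ

q = 157 kJ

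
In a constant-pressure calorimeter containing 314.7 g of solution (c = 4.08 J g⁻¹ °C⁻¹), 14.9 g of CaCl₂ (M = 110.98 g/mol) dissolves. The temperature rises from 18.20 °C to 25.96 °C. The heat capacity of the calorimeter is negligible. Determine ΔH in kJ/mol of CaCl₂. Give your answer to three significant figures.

|ΔT| = |25.96 − 18.20| = 7.76 °C
|q_surr| = (314.7 × 4.08) × 7.76 = 1283.976 × 7.76 = 9964 J
n(CaCl₂) = 14.9 / 110.98 = 0.1343 mol
Temperature rose, so q_rxn = −|q_surr| = -9.964 kJ
ΔH = q_rxn / n = -74.19 kJ/mol

ΔH = -74.2 kJ/mol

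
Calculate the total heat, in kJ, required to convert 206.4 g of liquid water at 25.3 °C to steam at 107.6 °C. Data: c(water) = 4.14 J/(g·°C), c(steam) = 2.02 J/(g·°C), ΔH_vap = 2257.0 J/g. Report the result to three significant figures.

q1 (heat water 25.3→100.0 °C): 206.4 × 4.14 × 74.7 = 63831 J
q2 (vaporize at 100 °C): 206.4 × 2257.0 = 465845 J
q3 (heat steam 100.0→107.6 °C): 206.4 × 2.02 × 7.6 = 3169 J
Total: 63831 + 465845 + 3169 = 532845 J = 533 kJ

q = 533 kJ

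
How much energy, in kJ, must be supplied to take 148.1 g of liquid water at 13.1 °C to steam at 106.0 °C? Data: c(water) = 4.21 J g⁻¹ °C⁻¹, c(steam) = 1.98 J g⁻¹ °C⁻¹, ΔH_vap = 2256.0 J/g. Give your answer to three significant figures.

q = 390 kJ

q1 (heat water 13.1→100.0 °C): 148.1 × 4.21 × 86.9 = 54182 J
q2 (vaporize at 100 °C): 148.1 × 2256.0 = 334114 J
q3 (heat steam 100.0→106.0 °C): 148.1 × 1.98 × 6.0 = 1759 J
Total: 54182 + 334114 + 1759 = 390055 J = 390 kJ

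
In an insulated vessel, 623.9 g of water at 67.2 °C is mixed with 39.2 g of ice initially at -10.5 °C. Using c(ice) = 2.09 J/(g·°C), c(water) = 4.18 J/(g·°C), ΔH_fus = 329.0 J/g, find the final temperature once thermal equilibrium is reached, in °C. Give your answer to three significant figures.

T_f = 58.3 °C

Heat to bring ice to 0 °C and melt it: q₁ = 39.2×2.09×10.5 + 39.2×329.0 = 13757 J
Heat the water can supply cooling to 0 °C: 623.9×4.18×67.2 = 175251 J > q₁, so all ice melts.
Energy balance: 623.9×4.18×(67.2 − T) = 13757 + 39.2×4.18×(T − 0)
2607.902(67.2 − T) = 13757 + 163.856 T
175251 − 13757 = 2771.758 T
T = 161494 / 2771.758 = 58.26 °C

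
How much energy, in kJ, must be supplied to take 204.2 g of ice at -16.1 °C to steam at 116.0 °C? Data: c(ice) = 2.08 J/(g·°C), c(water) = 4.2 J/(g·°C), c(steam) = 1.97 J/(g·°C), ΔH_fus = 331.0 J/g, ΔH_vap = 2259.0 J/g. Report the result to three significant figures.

q1 (heat ice -16.1→0.0 °C): 204.2 × 2.08 × 16.1 = 6838 J
q2 (melt at 0 °C): 204.2 × 331.0 = 67590 J
q3 (heat water 0.0→100.0 °C): 204.2 × 4.2 × 100.0 = 85764 J
q4 (vaporize at 100 °C): 204.2 × 2259.0 = 461288 J
q5 (heat steam 100.0→116.0 °C): 204.2 × 1.97 × 16.0 = 6436 J
Total: 6838 + 67590 + 85764 + 461288 + 6436 = 627916 J = 628 kJ

q = 628 kJ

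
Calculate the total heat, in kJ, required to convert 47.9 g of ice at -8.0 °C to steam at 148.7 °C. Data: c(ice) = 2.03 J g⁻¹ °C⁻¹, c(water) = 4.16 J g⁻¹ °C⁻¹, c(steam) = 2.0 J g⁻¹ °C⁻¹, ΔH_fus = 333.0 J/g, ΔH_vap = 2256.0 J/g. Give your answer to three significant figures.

q = 149 kJ

q1 (heat ice -8.0→0.0 °C): 47.9 × 2.03 × 8.0 = 778 J
q2 (melt at 0 °C): 47.9 × 333.0 = 15951 J
q3 (heat water 0.0→100.0 °C): 47.9 × 4.16 × 100.0 = 19926 J
q4 (vaporize at 100 °C): 47.9 × 2256.0 = 108062 J
q5 (heat steam 100.0→148.7 °C): 47.9 × 2.0 × 48.7 = 4665 J
Total: 778 + 15951 + 19926 + 108062 + 4665 = 149382 J = 149 kJ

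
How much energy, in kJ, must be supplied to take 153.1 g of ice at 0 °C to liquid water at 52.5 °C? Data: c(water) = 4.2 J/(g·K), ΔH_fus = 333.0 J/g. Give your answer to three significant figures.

q1 (melt at 0 °C): 153.1 × 333.0 = 50982 J
q2 (heat water 0.0→52.5 °C): 153.1 × 4.2 × 52.5 = 33759 J
Total: 50982 + 33759 = 84741 J = 84.7 kJ

q = 84.7 kJ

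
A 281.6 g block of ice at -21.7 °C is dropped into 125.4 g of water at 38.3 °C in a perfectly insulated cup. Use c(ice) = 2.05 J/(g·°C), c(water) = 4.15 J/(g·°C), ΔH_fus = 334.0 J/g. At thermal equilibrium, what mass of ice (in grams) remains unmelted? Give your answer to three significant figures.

m_ice remaining = 259 g

Heat to warm all ice to 0 °C: 281.6×2.05×21.7 = 12527 J
Heat released by water cooling to 0 °C: 125.4×4.15×38.3 = 19932 J
19932 J < 12527 + 281.6×334.0 = 106581.4 J, so not all ice melts; final T = 0 °C.
Heat left for melting: 19932 − 12527 = 7405 J
Mass melted = 7405 / 334.0 = 22.17 g
Ice remaining = 281.6 − 22.17 = 259.43 g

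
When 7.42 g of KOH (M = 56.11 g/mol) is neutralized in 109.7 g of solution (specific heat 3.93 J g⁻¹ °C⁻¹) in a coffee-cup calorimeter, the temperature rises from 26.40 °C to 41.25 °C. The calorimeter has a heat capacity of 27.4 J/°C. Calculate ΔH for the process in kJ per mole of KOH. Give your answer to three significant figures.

|ΔT| = |41.25 − 26.40| = 14.85 °C
|q_surr| = (109.7 × 3.93 + 27.4) × 14.85 = 458.521 × 14.85 = 6809 J
n(KOH) = 7.42 / 56.11 = 0.1322 mol
Temperature rose, so q_rxn = −|q_surr| = -6.809 kJ
ΔH = q_rxn / n = -51.51 kJ/mol

ΔH = -51.5 kJ/mol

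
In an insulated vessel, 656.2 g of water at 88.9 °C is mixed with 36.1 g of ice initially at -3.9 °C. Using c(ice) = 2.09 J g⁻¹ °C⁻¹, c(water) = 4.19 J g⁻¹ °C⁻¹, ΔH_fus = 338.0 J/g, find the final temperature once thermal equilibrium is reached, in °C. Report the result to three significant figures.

Heat to bring ice to 0 °C and melt it: q₁ = 36.1×2.09×3.9 + 36.1×338.0 = 12496 J
Heat the water can supply cooling to 0 °C: 656.2×4.19×88.9 = 244429 J > q₁, so all ice melts.
Energy balance: 656.2×4.19×(88.9 − T) = 12496 + 36.1×4.19×(T − 0)
2749.478(88.9 − T) = 12496 + 151.259 T
244429 − 12496 = 2900.737 T
T = 231933 / 2900.737 = 79.96 °C

T_f = 80.0 °C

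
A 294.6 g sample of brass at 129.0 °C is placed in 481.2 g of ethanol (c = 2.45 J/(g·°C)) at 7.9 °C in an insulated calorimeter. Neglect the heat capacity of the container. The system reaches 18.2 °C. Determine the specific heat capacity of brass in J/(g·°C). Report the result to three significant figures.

c = 0.372 J/(g·°C)

q_gained = (481.2 × 2.45) × (18.2 − 7.9) = 12140 J
q_lost = 294.6 × c × (129.0 − 18.2) = 32641.68 c
Set equal: c = 12140 / 32641.68 = 0.372 J/(g·°C)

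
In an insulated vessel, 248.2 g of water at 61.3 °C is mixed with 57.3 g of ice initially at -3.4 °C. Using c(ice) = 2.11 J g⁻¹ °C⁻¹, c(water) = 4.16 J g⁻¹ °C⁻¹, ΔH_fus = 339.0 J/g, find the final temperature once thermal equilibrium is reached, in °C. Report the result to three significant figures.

T_f = 34.2 °C

Heat to bring ice to 0 °C and melt it: q₁ = 57.3×2.11×3.4 + 57.3×339.0 = 19836 J
Heat the water can supply cooling to 0 °C: 248.2×4.16×61.3 = 63293.0 J > q₁, so all ice melts.
Energy balance: 248.2×4.16×(61.3 − T) = 19836 + 57.3×4.16×(T − 0)
1032.512(61.3 − T) = 19836 + 238.368 T
63293.0 − 19836 = 1270.880 T
T = 43457.0 / 1270.880 = 34.19 °C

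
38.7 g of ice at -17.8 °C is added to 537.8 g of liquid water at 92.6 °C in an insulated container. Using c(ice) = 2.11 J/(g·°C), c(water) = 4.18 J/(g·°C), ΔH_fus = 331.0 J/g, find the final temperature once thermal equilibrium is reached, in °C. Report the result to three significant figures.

Heat to bring ice to 0 °C and melt it: q₁ = 38.7×2.11×17.8 + 38.7×331.0 = 14263 J
Heat the water can supply cooling to 0 °C: 537.8×4.18×92.6 = 208165 J > q₁, so all ice melts.
Energy balance: 537.8×4.18×(92.6 − T) = 14263 + 38.7×4.18×(T − 0)
2248.004(92.6 − T) = 14263 + 161.766 T
208165 − 14263 = 2409.770 T
T = 193902 / 2409.770 = 80.46 °C

T_f = 80.5 °C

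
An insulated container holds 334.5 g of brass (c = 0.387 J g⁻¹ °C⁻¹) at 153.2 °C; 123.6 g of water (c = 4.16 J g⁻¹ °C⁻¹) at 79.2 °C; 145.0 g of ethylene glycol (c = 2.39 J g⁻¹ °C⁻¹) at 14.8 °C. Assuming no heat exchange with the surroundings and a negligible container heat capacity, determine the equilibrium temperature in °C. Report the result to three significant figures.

Σ mᵢcᵢ(T − Tᵢ) = 0  ⇒  T = Σ mᵢcᵢTᵢ / Σ mᵢcᵢ
Σ mᵢcᵢ = 334.5×0.387 + 123.6×4.16 + 145.0×2.39 = 990.1775
Σ mᵢcᵢTᵢ = 129.4515×153.2 + 514.176×79.2 + 346.55×14.8 = 65684
T = 65684 / 990.1775 = 66.34 °C

T_f = 66.3 °C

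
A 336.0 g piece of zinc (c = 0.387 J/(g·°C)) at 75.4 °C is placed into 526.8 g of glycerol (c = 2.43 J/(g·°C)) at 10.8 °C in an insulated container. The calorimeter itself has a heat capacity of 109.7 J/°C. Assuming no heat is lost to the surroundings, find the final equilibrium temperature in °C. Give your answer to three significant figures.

T_f = 16.3 °C

Heat lost by zinc = heat gained by glycerol + calorimeter.
(336.0)(0.387)(75.4 − T) = [(526.8)(2.43) + 109.7](T − 10.8)
130.032 (75.4 − T) = 1389.824 (T − 10.8)
9804.4 − 130.032 T = 1389.824 T − 15010
24814.4 = 1519.856 T
T = 16.33 °C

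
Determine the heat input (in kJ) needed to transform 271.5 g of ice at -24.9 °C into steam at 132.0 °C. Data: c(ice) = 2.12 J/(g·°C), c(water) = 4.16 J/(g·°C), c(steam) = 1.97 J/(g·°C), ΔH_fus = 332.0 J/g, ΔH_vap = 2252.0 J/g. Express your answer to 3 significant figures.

q1 (heat ice -24.9→0.0 °C): 271.5 × 2.12 × 24.9 = 14332 J
q2 (melt at 0 °C): 271.5 × 332.0 = 90138 J
q3 (heat water 0.0→100.0 °C): 271.5 × 4.16 × 100.0 = 112944 J
q4 (vaporize at 100 °C): 271.5 × 2252.0 = 611418 J
q5 (heat steam 100.0→132.0 °C): 271.5 × 1.97 × 32.0 = 17115 J
Total: 14332 + 90138 + 112944 + 611418 + 17115 = 845947 J = 846 kJ

q = 846 kJ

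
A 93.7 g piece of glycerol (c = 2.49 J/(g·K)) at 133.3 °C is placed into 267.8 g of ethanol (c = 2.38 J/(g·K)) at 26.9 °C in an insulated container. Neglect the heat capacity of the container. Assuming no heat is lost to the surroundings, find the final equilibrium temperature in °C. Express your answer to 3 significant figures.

T_f = 55.4 °C

Heat lost by glycerol = heat gained by ethanol.
(93.7)(2.49)(133.3 − T) = (267.8)(2.38)(T − 26.9)
233.313 (133.3 − T) = 637.364 (T − 26.9)
31101 − 233.313 T = 637.364 T − 17145
48246 = 870.677 T
T = 55.41 °C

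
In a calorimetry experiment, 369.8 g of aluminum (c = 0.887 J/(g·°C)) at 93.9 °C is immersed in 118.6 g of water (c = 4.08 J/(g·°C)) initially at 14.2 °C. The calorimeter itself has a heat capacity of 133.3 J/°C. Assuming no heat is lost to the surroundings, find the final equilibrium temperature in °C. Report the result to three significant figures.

T_f = 41.9 °C

Heat lost by aluminum = heat gained by water + calorimeter.
(369.8)(0.887)(93.9 − T) = [(118.6)(4.08) + 133.3](T − 14.2)
328.0126 (93.9 − T) = 617.188 (T − 14.2)
30800 − 328.0126 T = 617.188 T − 8764.1
39564.1 = 945.2006 T
T = 41.86 °C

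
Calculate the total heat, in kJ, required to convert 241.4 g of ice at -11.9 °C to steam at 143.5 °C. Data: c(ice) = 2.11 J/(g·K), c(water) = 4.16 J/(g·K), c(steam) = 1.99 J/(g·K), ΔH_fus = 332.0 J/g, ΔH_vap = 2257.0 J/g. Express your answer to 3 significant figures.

q = 752 kJ

q1 (heat ice -11.9→0.0 °C): 241.4 × 2.11 × 11.9 = 6061 J
q2 (melt at 0 °C): 241.4 × 332.0 = 80145 J
q3 (heat water 0.0→100.0 °C): 241.4 × 4.16 × 100.0 = 100422 J
q4 (vaporize at 100 °C): 241.4 × 2257.0 = 544840 J
q5 (heat steam 100.0→143.5 °C): 241.4 × 1.99 × 43.5 = 20897 J
Total: 6061 + 80145 + 100422 + 544840 + 20897 = 752365 J = 752 kJ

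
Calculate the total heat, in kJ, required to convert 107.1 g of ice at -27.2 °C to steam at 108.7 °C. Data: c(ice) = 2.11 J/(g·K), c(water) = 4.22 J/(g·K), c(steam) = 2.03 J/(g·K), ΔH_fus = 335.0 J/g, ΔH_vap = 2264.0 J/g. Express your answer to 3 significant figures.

q1 (heat ice -27.2→0.0 °C): 107.1 × 2.11 × 27.2 = 6147 J
q2 (melt at 0 °C): 107.1 × 335.0 = 35879 J
q3 (heat water 0.0→100.0 °C): 107.1 × 4.22 × 100.0 = 45196 J
q4 (vaporize at 100 °C): 107.1 × 2264.0 = 242474 J
q5 (heat steam 100.0→108.7 °C): 107.1 × 2.03 × 8.7 = 1891 J
Total: 6147 + 35879 + 45196 + 242474 + 1891 = 331587 J = 332 kJ

q = 332 kJ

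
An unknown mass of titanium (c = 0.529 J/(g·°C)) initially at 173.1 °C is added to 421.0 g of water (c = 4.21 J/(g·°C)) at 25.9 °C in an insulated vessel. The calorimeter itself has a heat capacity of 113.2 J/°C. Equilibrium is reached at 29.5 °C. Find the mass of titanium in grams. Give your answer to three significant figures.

m = 89.4 g

q_gained = (421.0 × 4.21 + 113.2) × (29.5 − 25.9) = 6788 J
q_lost = m × 0.529 × (173.1 − 29.5) = 75.9644 m
m = 6788 / 75.9644 = 89.4 g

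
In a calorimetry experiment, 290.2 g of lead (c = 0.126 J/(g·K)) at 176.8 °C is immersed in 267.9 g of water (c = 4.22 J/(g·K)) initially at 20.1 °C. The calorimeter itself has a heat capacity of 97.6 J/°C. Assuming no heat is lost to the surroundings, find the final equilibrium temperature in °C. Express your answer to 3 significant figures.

Heat lost by lead = heat gained by water + calorimeter.
(290.2)(0.126)(176.8 − T) = [(267.9)(4.22) + 97.6](T − 20.1)
36.5652 (176.8 − T) = 1228.138 (T − 20.1)
6464.7 − 36.5652 T = 1228.138 T − 24686
31150.7 = 1264.7032 T
T = 24.63 °C

T_f = 24.6 °C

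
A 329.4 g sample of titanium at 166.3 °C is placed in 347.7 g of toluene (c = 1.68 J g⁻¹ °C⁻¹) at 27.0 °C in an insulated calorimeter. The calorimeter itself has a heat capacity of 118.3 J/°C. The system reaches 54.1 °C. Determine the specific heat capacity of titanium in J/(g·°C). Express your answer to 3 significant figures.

q_gained = (347.7 × 1.68 + 118.3) × (54.1 − 27.0) = 19040 J
q_lost = 329.4 × c × (166.3 − 54.1) = 36958.68 c
Set equal: c = 19040 / 36958.68 = 0.515 J/(g·°C)

c = 0.515 J/(g·°C)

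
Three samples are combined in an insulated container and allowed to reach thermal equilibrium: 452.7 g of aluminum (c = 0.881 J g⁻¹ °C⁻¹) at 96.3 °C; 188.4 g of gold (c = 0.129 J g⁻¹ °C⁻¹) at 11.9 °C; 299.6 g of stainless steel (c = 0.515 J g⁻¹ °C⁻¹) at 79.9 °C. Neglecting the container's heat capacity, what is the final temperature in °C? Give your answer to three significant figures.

T_f = 88.4 °C

Σ mᵢcᵢ(T − Tᵢ) = 0  ⇒  T = Σ mᵢcᵢTᵢ / Σ mᵢcᵢ
Σ mᵢcᵢ = 452.7×0.881 + 188.4×0.129 + 299.6×0.515 = 577.4263
Σ mᵢcᵢTᵢ = 398.8287×96.3 + 24.3036×11.9 + 154.294×79.9 = 51025
T = 51025 / 577.4263 = 88.37 °C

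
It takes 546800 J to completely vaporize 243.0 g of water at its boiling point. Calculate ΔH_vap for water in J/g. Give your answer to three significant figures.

ΔH_vap = 2250 J/g

ΔH_vap = q / m = 546800 / 243.0 = 2250 J/g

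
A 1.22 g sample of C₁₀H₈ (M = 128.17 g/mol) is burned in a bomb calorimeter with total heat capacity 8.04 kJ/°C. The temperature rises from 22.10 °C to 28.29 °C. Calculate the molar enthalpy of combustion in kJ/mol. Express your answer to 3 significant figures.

ΔT = 28.29 − 22.10 = 6.19 °C
q_cal = C_cal × ΔT = 8.04 × 6.19 = 49.7676 kJ
n = 1.22 / 128.17 = 0.009519 mol
q_rxn = −q_cal = -49.7676 kJ
ΔH = -49.7676 / 0.009519 = -5228 kJ/mol

ΔH = -5230 kJ/mol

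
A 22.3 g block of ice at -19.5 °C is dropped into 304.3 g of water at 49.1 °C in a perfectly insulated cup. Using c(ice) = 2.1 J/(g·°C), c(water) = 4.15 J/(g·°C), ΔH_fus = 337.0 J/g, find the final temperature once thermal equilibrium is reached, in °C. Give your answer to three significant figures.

T_f = 39.5 °C

Heat to bring ice to 0 °C and melt it: q₁ = 22.3×2.1×19.5 + 22.3×337.0 = 8428.3 J
Heat the water can supply cooling to 0 °C: 304.3×4.15×49.1 = 62005.7 J > q₁, so all ice melts.
Energy balance: 304.3×4.15×(49.1 − T) = 8428.3 + 22.3×4.15×(T − 0)
1262.845(49.1 − T) = 8428.3 + 92.545 T
62005.7 − 8428.3 = 1355.390 T
T = 53577.4 / 1355.390 = 39.53 °C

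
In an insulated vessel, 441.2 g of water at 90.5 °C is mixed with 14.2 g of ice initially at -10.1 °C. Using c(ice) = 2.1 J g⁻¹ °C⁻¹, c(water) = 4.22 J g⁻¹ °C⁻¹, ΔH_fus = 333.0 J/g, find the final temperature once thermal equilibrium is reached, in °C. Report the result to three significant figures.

Heat to bring ice to 0 °C and melt it: q₁ = 14.2×2.1×10.1 + 14.2×333.0 = 5029.8 J
Heat the water can supply cooling to 0 °C: 441.2×4.22×90.5 = 168499 J > q₁, so all ice melts.
Energy balance: 441.2×4.22×(90.5 − T) = 5029.8 + 14.2×4.22×(T − 0)
1861.864(90.5 − T) = 5029.8 + 59.924 T
168499 − 5029.8 = 1921.788 T
T = 163469.2 / 1921.788 = 85.06 °C

T_f = 85.1 °C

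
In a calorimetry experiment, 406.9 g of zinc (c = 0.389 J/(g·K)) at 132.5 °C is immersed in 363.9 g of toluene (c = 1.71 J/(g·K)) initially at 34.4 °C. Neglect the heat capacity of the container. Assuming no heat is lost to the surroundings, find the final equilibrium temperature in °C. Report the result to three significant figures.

Heat lost by zinc = heat gained by toluene.
(406.9)(0.389)(132.5 − T) = (363.9)(1.71)(T − 34.4)
158.2841 (132.5 − T) = 622.269 (T − 34.4)
20973 − 158.2841 T = 622.269 T − 21406
42379 = 780.5531 T
T = 54.29 °C

T_f = 54.3 °C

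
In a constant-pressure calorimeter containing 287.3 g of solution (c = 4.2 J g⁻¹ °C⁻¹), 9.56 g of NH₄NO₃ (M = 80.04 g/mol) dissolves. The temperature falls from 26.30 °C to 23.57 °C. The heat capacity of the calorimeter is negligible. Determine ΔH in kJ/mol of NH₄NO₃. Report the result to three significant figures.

ΔH = 27.6 kJ/mol

|ΔT| = |23.57 − 26.30| = 2.73 °C
|q_surr| = (287.3 × 4.2) × 2.73 = 1206.66 × 2.73 = 3294 J
n(NH₄NO₃) = 9.56 / 80.04 = 0.1194 mol
Temperature fell, so q_rxn = +|q_surr| = 3.294 kJ
ΔH = q_rxn / n = 27.59 kJ/mol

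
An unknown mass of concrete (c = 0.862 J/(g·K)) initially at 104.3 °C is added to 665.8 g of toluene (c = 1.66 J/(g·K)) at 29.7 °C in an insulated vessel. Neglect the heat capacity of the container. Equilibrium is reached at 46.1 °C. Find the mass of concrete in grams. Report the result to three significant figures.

m = 361 g

q_gained = (665.8 × 1.66) × (46.1 − 29.7) = 18130 J
q_lost = m × 0.862 × (104.3 − 46.1) = 50.1684 m
m = 18130 / 50.1684 = 361 g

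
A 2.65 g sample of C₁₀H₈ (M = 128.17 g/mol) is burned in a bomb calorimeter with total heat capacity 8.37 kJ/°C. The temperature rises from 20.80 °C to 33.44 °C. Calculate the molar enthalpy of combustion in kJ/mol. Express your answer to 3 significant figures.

ΔH = -5120 kJ/mol

ΔT = 33.44 − 20.80 = 12.64 °C
q_cal = C_cal × ΔT = 8.37 × 12.64 = 105.7968 kJ
n = 2.65 / 128.17 = 0.02068 mol
q_rxn = −q_cal = -105.7968 kJ
ΔH = -105.7968 / 0.02068 = -5116 kJ/mol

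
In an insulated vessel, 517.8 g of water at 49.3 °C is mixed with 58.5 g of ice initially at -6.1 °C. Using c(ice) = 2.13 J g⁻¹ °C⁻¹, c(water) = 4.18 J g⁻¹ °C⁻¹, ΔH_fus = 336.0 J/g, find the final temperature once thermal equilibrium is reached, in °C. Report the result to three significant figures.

T_f = 35.8 °C

Heat to bring ice to 0 °C and melt it: q₁ = 58.5×2.13×6.1 + 58.5×336.0 = 20416 J
Heat the water can supply cooling to 0 °C: 517.8×4.18×49.3 = 106705 J > q₁, so all ice melts.
Energy balance: 517.8×4.18×(49.3 − T) = 20416 + 58.5×4.18×(T − 0)
2164.404(49.3 − T) = 20416 + 244.53 T
106705 − 20416 = 2408.934 T
T = 86289 / 2408.934 = 35.82 °C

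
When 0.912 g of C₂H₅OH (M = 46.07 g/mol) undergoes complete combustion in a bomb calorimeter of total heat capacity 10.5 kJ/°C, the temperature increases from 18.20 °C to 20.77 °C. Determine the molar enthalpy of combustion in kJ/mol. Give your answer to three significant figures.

ΔT = 20.77 − 18.20 = 2.57 °C
q_cal = C_cal × ΔT = 10.5 × 2.57 = 26.985 kJ
n = 0.912 / 46.07 = 0.01980 mol
q_rxn = −q_cal = -26.985 kJ
ΔH = -26.985 / 0.01980 = -1363 kJ/mol

ΔH = -1360 kJ/mol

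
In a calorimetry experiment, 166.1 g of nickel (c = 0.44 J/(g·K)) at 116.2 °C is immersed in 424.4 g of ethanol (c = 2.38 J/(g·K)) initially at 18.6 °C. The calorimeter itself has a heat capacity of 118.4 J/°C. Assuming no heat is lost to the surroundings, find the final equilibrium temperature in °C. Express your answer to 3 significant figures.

Heat lost by nickel = heat gained by ethanol + calorimeter.
(166.1)(0.44)(116.2 − T) = [(424.4)(2.38) + 118.4](T − 18.6)
73.084 (116.2 − T) = 1128.472 (T − 18.6)
8492.4 − 73.084 T = 1128.472 T − 20990
29482.4 = 1201.556 T
T = 24.54 °C

T_f = 24.5 °C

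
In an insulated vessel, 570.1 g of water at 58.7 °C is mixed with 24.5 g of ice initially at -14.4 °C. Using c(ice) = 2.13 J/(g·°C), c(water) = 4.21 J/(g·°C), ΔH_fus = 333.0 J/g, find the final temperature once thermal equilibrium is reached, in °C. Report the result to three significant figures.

Heat to bring ice to 0 °C and melt it: q₁ = 24.5×2.13×14.4 + 24.5×333.0 = 8910.0 J
Heat the water can supply cooling to 0 °C: 570.1×4.21×58.7 = 140887 J > q₁, so all ice melts.
Energy balance: 570.1×4.21×(58.7 − T) = 8910.0 + 24.5×4.21×(T − 0)
2400.121(58.7 − T) = 8910.0 + 103.145 T
140887 − 8910.0 = 2503.266 T
T = 131977.0 / 2503.266 = 52.72 °C

T_f = 52.7 °C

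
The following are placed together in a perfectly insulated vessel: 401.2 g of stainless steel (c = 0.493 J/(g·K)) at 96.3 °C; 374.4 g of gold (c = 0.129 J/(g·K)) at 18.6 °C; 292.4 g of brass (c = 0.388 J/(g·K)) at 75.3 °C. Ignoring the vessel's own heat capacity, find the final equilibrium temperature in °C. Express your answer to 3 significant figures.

T_f = 79.2 °C

Σ mᵢcᵢ(T − Tᵢ) = 0  ⇒  T = Σ mᵢcᵢTᵢ / Σ mᵢcᵢ
Σ mᵢcᵢ = 401.2×0.493 + 374.4×0.129 + 292.4×0.388 = 359.5404
Σ mᵢcᵢTᵢ = 197.7916×96.3 + 48.2976×18.6 + 113.4512×75.3 = 28489
T = 28489 / 359.5404 = 79.24 °C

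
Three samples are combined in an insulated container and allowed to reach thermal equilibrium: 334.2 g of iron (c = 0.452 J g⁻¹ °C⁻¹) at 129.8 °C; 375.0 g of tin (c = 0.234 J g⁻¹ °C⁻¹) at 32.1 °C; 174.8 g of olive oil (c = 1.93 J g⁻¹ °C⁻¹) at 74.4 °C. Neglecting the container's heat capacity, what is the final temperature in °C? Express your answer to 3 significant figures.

Σ mᵢcᵢ(T − Tᵢ) = 0  ⇒  T = Σ mᵢcᵢTᵢ / Σ mᵢcᵢ
Σ mᵢcᵢ = 334.2×0.452 + 375.0×0.234 + 174.8×1.93 = 576.1724
Σ mᵢcᵢTᵢ = 151.0584×129.8 + 87.75×32.1 + 337.364×74.4 = 47524
T = 47524 / 576.1724 = 82.48 °C

T_f = 82.5 °C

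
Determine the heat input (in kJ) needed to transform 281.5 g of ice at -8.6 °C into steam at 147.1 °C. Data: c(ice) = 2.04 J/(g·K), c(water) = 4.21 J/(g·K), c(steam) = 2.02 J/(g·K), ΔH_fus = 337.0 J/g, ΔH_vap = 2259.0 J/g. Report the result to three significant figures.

q1 (heat ice -8.6→0.0 °C): 281.5 × 2.04 × 8.6 = 4939 J
q2 (melt at 0 °C): 281.5 × 337.0 = 94866 J
q3 (heat water 0.0→100.0 °C): 281.5 × 4.21 × 100.0 = 118512 J
q4 (vaporize at 100 °C): 281.5 × 2259.0 = 635909 J
q5 (heat steam 100.0→147.1 °C): 281.5 × 2.02 × 47.1 = 26782 J
Total: 4939 + 94866 + 118512 + 635909 + 26782 = 881008 J = 881 kJ

q = 881 kJ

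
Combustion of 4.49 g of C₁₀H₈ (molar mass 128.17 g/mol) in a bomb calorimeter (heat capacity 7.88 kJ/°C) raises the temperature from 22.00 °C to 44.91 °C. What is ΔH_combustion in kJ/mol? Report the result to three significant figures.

ΔT = 44.91 − 22.00 = 22.91 °C
q_cal = C_cal × ΔT = 7.88 × 22.91 = 180.5308 kJ
n = 4.49 / 128.17 = 0.03503 mol
q_rxn = −q_cal = -180.5308 kJ
ΔH = -180.5308 / 0.03503 = -5154 kJ/mol

ΔH = -5150 kJ/mol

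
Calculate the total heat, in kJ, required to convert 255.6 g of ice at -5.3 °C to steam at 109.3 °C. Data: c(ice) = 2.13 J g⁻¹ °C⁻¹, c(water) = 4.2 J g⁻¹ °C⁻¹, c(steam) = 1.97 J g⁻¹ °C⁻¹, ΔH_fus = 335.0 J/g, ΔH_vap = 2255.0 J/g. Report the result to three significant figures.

q = 777 kJ

q1 (heat ice -5.3→0.0 °C): 255.6 × 2.13 × 5.3 = 2885 J
q2 (melt at 0 °C): 255.6 × 335.0 = 85626 J
q3 (heat water 0.0→100.0 °C): 255.6 × 4.2 × 100.0 = 107352 J
q4 (vaporize at 100 °C): 255.6 × 2255.0 = 576378 J
q5 (heat steam 100.0→109.3 °C): 255.6 × 1.97 × 9.3 = 4683 J
Total: 2885 + 85626 + 107352 + 576378 + 4683 = 776924 J = 777 kJ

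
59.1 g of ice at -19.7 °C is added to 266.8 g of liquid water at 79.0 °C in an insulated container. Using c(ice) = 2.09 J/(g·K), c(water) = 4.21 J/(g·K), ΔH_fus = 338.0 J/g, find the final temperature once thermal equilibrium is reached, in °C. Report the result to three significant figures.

T_f = 48.3 °C

Heat to bring ice to 0 °C and melt it: q₁ = 59.1×2.09×19.7 + 59.1×338.0 = 22409 J
Heat the water can supply cooling to 0 °C: 266.8×4.21×79.0 = 88735.0 J > q₁, so all ice melts.
Energy balance: 266.8×4.21×(79.0 − T) = 22409 + 59.1×4.21×(T − 0)
1123.228(79.0 − T) = 22409 + 248.811 T
88735.0 − 22409 = 1372.039 T
T = 66326.0 / 1372.039 = 48.34 °C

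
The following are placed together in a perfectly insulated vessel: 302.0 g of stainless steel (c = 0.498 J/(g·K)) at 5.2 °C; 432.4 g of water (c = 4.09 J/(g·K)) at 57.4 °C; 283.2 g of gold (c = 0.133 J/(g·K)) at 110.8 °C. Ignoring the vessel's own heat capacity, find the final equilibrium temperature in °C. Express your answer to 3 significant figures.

T_f = 54.4 °C

Σ mᵢcᵢ(T − Tᵢ) = 0  ⇒  T = Σ mᵢcᵢTᵢ / Σ mᵢcᵢ
Σ mᵢcᵢ = 302.0×0.498 + 432.4×4.09 + 283.2×0.133 = 1956.5776
Σ mᵢcᵢTᵢ = 150.396×5.2 + 1768.516×57.4 + 37.6656×110.8 = 106470
T = 106470 / 1956.5776 = 54.42 °C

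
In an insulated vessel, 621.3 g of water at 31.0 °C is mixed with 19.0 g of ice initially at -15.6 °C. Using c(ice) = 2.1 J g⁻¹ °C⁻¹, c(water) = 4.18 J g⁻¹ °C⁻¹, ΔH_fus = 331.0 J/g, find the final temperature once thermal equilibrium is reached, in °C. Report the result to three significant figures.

T_f = 27.5 °C

Heat to bring ice to 0 °C and melt it: q₁ = 19.0×2.1×15.6 + 19.0×331.0 = 6911.4 J
Heat the water can supply cooling to 0 °C: 621.3×4.18×31.0 = 80508.1 J > q₁, so all ice melts.
Energy balance: 621.3×4.18×(31.0 − T) = 6911.4 + 19.0×4.18×(T − 0)
2597.034(31.0 − T) = 6911.4 + 79.42 T
80508.1 − 6911.4 = 2676.454 T
T = 73596.7 / 2676.454 = 27.50 °C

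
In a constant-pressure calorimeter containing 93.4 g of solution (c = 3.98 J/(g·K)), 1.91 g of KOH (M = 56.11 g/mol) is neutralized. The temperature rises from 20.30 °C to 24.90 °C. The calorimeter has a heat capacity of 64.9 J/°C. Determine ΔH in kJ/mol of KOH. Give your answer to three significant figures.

ΔH = -59.0 kJ/mol

|ΔT| = |24.90 − 20.30| = 4.60 °C
|q_surr| = (93.4 × 3.98 + 64.9) × 4.60 = 436.632 × 4.60 = 2009 J
n(KOH) = 1.91 / 56.11 = 0.03404 mol
Temperature rose, so q_rxn = −|q_surr| = -2.009 kJ
ΔH = q_rxn / n = -59.02 kJ/mol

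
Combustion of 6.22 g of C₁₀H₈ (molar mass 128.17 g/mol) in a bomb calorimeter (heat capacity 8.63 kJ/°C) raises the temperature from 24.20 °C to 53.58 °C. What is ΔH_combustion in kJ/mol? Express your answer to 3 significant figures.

ΔT = 53.58 − 24.20 = 29.38 °C
q_cal = C_cal × ΔT = 8.63 × 29.38 = 253.5494 kJ
n = 6.22 / 128.17 = 0.04853 mol
q_rxn = −q_cal = -253.5494 kJ
ΔH = -253.5494 / 0.04853 = -5224.6 kJ/mol

ΔH = -5220 kJ/mol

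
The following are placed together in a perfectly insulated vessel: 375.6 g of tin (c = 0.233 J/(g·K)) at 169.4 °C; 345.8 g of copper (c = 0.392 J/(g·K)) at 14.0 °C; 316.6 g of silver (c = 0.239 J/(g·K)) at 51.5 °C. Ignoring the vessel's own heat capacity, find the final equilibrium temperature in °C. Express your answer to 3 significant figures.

T_f = 69.0 °C

Σ mᵢcᵢ(T − Tᵢ) = 0  ⇒  T = Σ mᵢcᵢTᵢ / Σ mᵢcᵢ
Σ mᵢcᵢ = 375.6×0.233 + 345.8×0.392 + 316.6×0.239 = 298.7358
Σ mᵢcᵢTᵢ = 87.5148×169.4 + 135.5536×14.0 + 75.6674×51.5 = 20620
T = 20620 / 298.7358 = 69.02 °C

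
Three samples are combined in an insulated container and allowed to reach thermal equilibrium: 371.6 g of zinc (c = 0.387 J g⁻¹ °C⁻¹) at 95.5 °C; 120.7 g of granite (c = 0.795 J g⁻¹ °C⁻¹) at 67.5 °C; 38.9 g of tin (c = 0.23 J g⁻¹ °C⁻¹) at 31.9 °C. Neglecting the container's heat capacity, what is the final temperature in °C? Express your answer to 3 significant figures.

Σ mᵢcᵢ(T − Tᵢ) = 0  ⇒  T = Σ mᵢcᵢTᵢ / Σ mᵢcᵢ
Σ mᵢcᵢ = 371.6×0.387 + 120.7×0.795 + 38.9×0.23 = 248.7127
Σ mᵢcᵢTᵢ = 143.8092×95.5 + 95.9565×67.5 + 8.947×31.9 = 20496
T = 20496 / 248.7127 = 82.41 °C

T_f = 82.4 °C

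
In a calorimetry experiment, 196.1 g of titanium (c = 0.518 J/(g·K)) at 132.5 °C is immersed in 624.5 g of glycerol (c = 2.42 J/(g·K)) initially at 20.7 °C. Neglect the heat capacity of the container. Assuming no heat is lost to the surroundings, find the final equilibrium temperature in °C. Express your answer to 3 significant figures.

Heat lost by titanium = heat gained by glycerol.
(196.1)(0.518)(132.5 − T) = (624.5)(2.42)(T − 20.7)
101.5798 (132.5 − T) = 1511.29 (T − 20.7)
13459 − 101.5798 T = 1511.29 T − 31284
44743 = 1612.8698 T
T = 27.74 °C

T_f = 27.7 °C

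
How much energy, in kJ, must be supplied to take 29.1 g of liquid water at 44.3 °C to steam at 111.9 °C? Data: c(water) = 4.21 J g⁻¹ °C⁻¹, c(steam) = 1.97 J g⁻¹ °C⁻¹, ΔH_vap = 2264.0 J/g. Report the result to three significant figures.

q1 (heat water 44.3→100.0 °C): 29.1 × 4.21 × 55.7 = 6824 J
q2 (vaporize at 100 °C): 29.1 × 2264.0 = 65882 J
q3 (heat steam 100.0→111.9 °C): 29.1 × 1.97 × 11.9 = 682 J
Total: 6824 + 65882 + 682 = 73388 J = 73.4 kJ

q = 73.4 kJ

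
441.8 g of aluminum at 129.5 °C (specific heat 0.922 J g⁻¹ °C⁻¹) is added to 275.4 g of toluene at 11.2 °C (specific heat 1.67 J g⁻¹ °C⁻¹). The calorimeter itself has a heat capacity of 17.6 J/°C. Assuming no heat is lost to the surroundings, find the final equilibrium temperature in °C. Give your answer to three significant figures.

T_f = 65.7 °C

Heat lost by aluminum = heat gained by toluene + calorimeter.
(441.8)(0.922)(129.5 − T) = [(275.4)(1.67) + 17.6](T − 11.2)
407.3396 (129.5 − T) = 477.518 (T − 11.2)
52750 − 407.3396 T = 477.518 T − 5348.2
58098.2 = 884.8576 T
T = 65.66 °C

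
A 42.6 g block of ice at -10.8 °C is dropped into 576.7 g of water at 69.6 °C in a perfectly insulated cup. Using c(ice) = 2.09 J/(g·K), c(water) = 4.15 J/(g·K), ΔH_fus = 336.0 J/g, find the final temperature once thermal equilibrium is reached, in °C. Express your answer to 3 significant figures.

T_f = 58.9 °C

Heat to bring ice to 0 °C and melt it: q₁ = 42.6×2.09×10.8 + 42.6×336.0 = 15275 J
Heat the water can supply cooling to 0 °C: 576.7×4.15×69.6 = 166574 J > q₁, so all ice melts.
Energy balance: 576.7×4.15×(69.6 − T) = 15275 + 42.6×4.15×(T − 0)
2393.305(69.6 − T) = 15275 + 176.79 T
166574 − 15275 = 2570.095 T
T = 151299 / 2570.095 = 58.87 °C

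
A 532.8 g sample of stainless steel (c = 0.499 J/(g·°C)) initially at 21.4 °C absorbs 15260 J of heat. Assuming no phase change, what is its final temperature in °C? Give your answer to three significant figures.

ΔT = q / (m c) = 15260 / (532.8 × 0.499) = 57.40 °C
T_f = 21.4 + 57.40 = 78.80 °C

T_f = 78.8 °C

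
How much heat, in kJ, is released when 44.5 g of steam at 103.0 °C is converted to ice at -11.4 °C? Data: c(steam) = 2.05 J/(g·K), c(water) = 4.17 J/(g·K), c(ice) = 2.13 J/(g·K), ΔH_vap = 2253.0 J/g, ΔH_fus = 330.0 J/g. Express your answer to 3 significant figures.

q = 135 kJ

q1 (cool steam 103.0→100 °C): 44.5 × 2.05 × 3.0 = 274 J
q2 (condense at 100 °C): 44.5 × 2253.0 = 100259 J
q3 (cool water 100→0 °C): 44.5 × 4.17 × 100.0 = 18557 J
q4 (freeze at 0 °C): 44.5 × 330.0 = 14685 J
q5 (cool ice 0→-11.4 °C): 44.5 × 2.13 × 11.4 = 1081 J
Total: 274 + 100259 + 18557 + 14685 + 1081 = 134856 J = 135 kJ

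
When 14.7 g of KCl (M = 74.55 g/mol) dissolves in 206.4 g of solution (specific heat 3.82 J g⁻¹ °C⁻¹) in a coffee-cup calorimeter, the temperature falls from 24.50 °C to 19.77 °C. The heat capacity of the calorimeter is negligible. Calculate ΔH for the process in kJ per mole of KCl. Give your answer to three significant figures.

ΔH = 18.9 kJ/mol

|ΔT| = |19.77 − 24.50| = 4.73 °C
|q_surr| = (206.4 × 3.82) × 4.73 = 788.448 × 4.73 = 3729 J
n(KCl) = 14.7 / 74.55 = 0.1972 mol
Temperature fell, so q_rxn = +|q_surr| = 3.729 kJ
ΔH = q_rxn / n = 18.91 kJ/mol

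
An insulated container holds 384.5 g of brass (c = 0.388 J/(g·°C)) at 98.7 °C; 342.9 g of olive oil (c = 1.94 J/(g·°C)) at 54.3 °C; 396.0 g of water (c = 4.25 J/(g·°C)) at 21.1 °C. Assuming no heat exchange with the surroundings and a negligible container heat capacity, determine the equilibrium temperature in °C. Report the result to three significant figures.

Σ mᵢcᵢ(T − Tᵢ) = 0  ⇒  T = Σ mᵢcᵢTᵢ / Σ mᵢcᵢ
Σ mᵢcᵢ = 384.5×0.388 + 342.9×1.94 + 396.0×4.25 = 2497.412
Σ mᵢcᵢTᵢ = 149.186×98.7 + 665.226×54.3 + 1683×21.1 = 86358
T = 86358 / 2497.412 = 34.58 °C

T_f = 34.6 °C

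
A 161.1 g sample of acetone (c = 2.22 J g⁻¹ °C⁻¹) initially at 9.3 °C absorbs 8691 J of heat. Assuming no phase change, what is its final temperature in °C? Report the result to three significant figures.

ΔT = q / (m c) = 8691 / (161.1 × 2.22) = 24.30 °C
T_f = 9.3 + 24.30 = 33.60 °C

T_f = 33.6 °C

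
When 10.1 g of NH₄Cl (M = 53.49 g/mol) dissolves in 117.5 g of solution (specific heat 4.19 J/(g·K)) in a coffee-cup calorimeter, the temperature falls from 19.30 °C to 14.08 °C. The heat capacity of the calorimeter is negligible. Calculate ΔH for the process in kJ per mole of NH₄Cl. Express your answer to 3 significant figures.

|ΔT| = |14.08 − 19.30| = 5.22 °C
|q_surr| = (117.5 × 4.19) × 5.22 = 492.325 × 5.22 = 2570 J
n(NH₄Cl) = 10.1 / 53.49 = 0.1888 mol
Temperature fell, so q_rxn = +|q_surr| = 2.570 kJ
ΔH = q_rxn / n = 13.61 kJ/mol

ΔH = 13.6 kJ/mol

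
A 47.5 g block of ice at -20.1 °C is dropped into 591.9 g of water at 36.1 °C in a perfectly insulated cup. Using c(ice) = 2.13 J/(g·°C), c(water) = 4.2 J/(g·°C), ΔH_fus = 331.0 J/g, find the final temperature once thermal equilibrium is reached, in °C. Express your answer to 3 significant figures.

Heat to bring ice to 0 °C and melt it: q₁ = 47.5×2.13×20.1 + 47.5×331.0 = 17756 J
Heat the water can supply cooling to 0 °C: 591.9×4.2×36.1 = 89743.9 J > q₁, so all ice melts.
Energy balance: 591.9×4.2×(36.1 − T) = 17756 + 47.5×4.2×(T − 0)
2485.98(36.1 − T) = 17756 + 199.5 T
89743.9 − 17756 = 2685.48 T
T = 71987.9 / 2685.48 = 26.81 °C

T_f = 26.8 °C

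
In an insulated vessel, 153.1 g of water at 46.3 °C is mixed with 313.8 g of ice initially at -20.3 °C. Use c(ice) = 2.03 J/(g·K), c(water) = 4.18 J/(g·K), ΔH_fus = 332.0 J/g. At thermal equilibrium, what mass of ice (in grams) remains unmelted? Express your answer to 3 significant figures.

Heat to warm all ice to 0 °C: 313.8×2.03×20.3 = 12931 J
Heat released by water cooling to 0 °C: 153.1×4.18×46.3 = 29630 J
29630 J < 12931 + 313.8×332.0 = 117112.6 J, so not all ice melts; final T = 0 °C.
Heat left for melting: 29630 − 12931 = 16699 J
Mass melted = 16699 / 332.0 = 50.30 g
Ice remaining = 313.8 − 50.30 = 263.50 g

m_ice remaining = 264 g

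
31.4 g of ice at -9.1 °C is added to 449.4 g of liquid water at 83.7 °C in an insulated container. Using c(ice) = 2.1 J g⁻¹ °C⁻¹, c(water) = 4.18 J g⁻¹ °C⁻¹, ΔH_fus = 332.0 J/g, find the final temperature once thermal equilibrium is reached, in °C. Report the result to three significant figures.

T_f = 72.7 °C

Heat to bring ice to 0 °C and melt it: q₁ = 31.4×2.1×9.1 + 31.4×332.0 = 11025 J
Heat the water can supply cooling to 0 °C: 449.4×4.18×83.7 = 157230 J > q₁, so all ice melts.
Energy balance: 449.4×4.18×(83.7 − T) = 11025 + 31.4×4.18×(T − 0)
1878.492(83.7 − T) = 11025 + 131.252 T
157230 − 11025 = 2009.744 T
T = 146205 / 2009.744 = 72.748 °C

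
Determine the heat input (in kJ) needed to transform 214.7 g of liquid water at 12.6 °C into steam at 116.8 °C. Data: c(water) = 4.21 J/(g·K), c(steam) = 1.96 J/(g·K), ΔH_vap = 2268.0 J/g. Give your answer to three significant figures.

q1 (heat water 12.6→100.0 °C): 214.7 × 4.21 × 87.4 = 79000 J
q2 (vaporize at 100 °C): 214.7 × 2268.0 = 486940 J
q3 (heat steam 100.0→116.8 °C): 214.7 × 1.96 × 16.8 = 7070 J
Total: 79000 + 486940 + 7070 = 573010 J = 573 kJ

q = 573 kJ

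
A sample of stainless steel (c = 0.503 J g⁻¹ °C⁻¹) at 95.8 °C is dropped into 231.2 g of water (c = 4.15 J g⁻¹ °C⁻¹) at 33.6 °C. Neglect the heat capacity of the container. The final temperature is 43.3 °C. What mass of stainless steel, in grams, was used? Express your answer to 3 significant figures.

m = 352 g

q_gained = (231.2 × 4.15) × (43.3 − 33.6) = 9307 J
q_lost = m × 0.503 × (95.8 − 43.3) = 26.4075 m
m = 9307 / 26.4075 = 352 g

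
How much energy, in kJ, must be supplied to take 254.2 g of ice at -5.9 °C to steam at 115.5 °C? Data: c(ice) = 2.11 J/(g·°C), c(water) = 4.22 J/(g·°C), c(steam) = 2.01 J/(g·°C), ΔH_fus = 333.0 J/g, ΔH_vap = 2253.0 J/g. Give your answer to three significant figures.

q1 (heat ice -5.9→0.0 °C): 254.2 × 2.11 × 5.9 = 3165 J
q2 (melt at 0 °C): 254.2 × 333.0 = 84649 J
q3 (heat water 0.0→100.0 °C): 254.2 × 4.22 × 100.0 = 107272 J
q4 (vaporize at 100 °C): 254.2 × 2253.0 = 572713 J
q5 (heat steam 100.0→115.5 °C): 254.2 × 2.01 × 15.5 = 7920 J
Total: 3165 + 84649 + 107272 + 572713 + 7920 = 775719 J = 776 kJ

q = 776 kJ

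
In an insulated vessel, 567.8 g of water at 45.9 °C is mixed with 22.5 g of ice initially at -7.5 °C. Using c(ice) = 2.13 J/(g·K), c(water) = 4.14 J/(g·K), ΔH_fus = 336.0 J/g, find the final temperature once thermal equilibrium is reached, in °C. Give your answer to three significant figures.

Heat to bring ice to 0 °C and melt it: q₁ = 22.5×2.13×7.5 + 22.5×336.0 = 7919.4 J
Heat the water can supply cooling to 0 °C: 567.8×4.14×45.9 = 107897 J > q₁, so all ice melts.
Energy balance: 567.8×4.14×(45.9 − T) = 7919.4 + 22.5×4.14×(T − 0)
2350.692(45.9 − T) = 7919.4 + 93.15 T
107897 − 7919.4 = 2443.842 T
T = 99977.6 / 2443.842 = 40.91 °C

T_f = 40.9 °C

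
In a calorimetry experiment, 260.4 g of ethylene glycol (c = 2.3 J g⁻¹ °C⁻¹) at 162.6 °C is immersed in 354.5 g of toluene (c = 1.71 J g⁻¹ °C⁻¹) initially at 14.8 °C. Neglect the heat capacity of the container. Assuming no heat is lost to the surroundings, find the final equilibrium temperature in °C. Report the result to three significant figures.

T_f = 88.3 °C

Heat lost by ethylene glycol = heat gained by toluene.
(260.4)(2.3)(162.6 − T) = (354.5)(1.71)(T − 14.8)
598.92 (162.6 − T) = 606.195 (T − 14.8)
97384 − 598.92 T = 606.195 T − 8971.7
106355.7 = 1205.115 T
T = 88.25 °C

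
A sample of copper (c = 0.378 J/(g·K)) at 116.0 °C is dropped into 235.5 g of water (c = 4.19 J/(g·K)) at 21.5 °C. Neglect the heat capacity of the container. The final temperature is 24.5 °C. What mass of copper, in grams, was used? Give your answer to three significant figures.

m = 85.6 g

q_gained = (235.5 × 4.19) × (24.5 − 21.5) = 2960 J
q_lost = m × 0.378 × (116.0 − 24.5) = 34.587 m
m = 2960 / 34.587 = 85.6 g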